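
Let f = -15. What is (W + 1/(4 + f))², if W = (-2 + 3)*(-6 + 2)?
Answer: 2025/121 ≈ 16.736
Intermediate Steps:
W = -4 (W = 1*(-4) = -4)
(W + 1/(4 + f))² = (-4 + 1/(4 - 15))² = (-4 + 1/(-11))² = (-4 - 1/11)² = (-45/11)² = 2025/121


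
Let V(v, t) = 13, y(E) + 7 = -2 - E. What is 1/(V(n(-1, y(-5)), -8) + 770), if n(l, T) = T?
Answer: 1/783 ≈ 0.0012771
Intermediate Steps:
y(E) = -9 - E (y(E) = -7 + (-2 - E) = -9 - E)
1/(V(n(-1, y(-5)), -8) + 770) = 1/(13 + 770) = 1/783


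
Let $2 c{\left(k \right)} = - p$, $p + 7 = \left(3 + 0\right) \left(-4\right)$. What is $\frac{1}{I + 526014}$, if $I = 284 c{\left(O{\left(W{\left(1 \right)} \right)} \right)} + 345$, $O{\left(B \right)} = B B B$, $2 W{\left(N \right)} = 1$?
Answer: $\frac{1}{529057} \approx 1.8902 \cdot 10^{-6}$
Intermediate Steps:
$W{\left(N \right)} = \frac{1}{2}$ ($W{\left(N \right)} = \frac{1}{2} \cdot 1 = \frac{1}{2}$)
$p = -19$ ($p = -7 + \left(3 + 0\right) \left(-4\right) = -7 + 3 \left(-4\right) = -7 - 12 = -19$)
$O{\left(B \right)} = B^{3}$ ($O{\left(B \right)} = B^{2} B = B^{3}$)
$c{\left(k \right)} = \frac{19}{2}$ ($c{\left(k \right)} = \frac{\left(-1\right) \left(-19\right)}{2} = \frac{1}{2} \cdot 19 = \frac{19}{2}$)
$I = 3043$ ($I = 284 \cdot \frac{19}{2} + 345 = 2698 + 345 = 3043$)
$\frac{1}{I + 526014} = \frac{1}{3043 + 526014} = \frac{1}{529057}$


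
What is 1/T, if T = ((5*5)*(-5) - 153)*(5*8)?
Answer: -1/11120 ≈ -8.9928e-5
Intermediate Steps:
T = -11120 (T = (25*(-5) - 153)*40 = (-125 - 153)*40 = -278*40 = -11120)
1/T = 1/(-11120) = -1/11120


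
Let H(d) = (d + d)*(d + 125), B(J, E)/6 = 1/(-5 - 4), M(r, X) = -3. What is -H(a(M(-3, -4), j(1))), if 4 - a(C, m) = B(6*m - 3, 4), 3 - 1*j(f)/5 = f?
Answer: -10892/9 ≈ -1210.2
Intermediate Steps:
j(f) = 15 - 5*f
B(J, E) = -⅔ (B(J, E) = 6/(-5 - 4) = 6/(-9) = 6*(-⅑) = -⅔)
a(C, m) = 14/3 (a(C, m) = 4 - 1*(-⅔) = 4 + ⅔ = 14/3)
H(d) = 2*d*(125 + d) (H(d) = (2*d)*(125 + d) = 2*d*(125 + d))
-H(a(M(-3, -4), j(1))) = -2*14*(125 + 14/3)/3 = -2*14*389/(3*3) = -1*10892/9 = -10892/9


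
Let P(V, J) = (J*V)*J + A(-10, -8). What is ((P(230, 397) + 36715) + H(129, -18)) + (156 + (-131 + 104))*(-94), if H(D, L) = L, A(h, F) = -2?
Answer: 36274639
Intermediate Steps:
P(V, J) = -2 + V*J² (P(V, J) = (J*V)*J - 2 = V*J² - 2 = -2 + V*J²)
((P(230, 397) + 36715) + H(129, -18)) + (156 + (-131 + 104))*(-94) = (((-2 + 230*397²) + 36715) - 18) + (156 + (-131 + 104))*(-94) = (((-2 + 230*157609) + 36715) - 18) + (156 - 27)*(-94) = (((-2 + 36250070) + 36715) - 18) + 129*(-94) = ((36250068 + 36715) - 18) - 12126 = (36286783 - 18) - 12126 = 36286765 - 12126 = 36274639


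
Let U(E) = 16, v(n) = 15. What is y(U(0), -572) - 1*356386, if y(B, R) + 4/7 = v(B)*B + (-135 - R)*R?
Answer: -4242774/7 ≈ -6.0611e+5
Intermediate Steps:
y(B, R) = -4/7 + 15*B + R*(-135 - R) (y(B, R) = -4/7 + (15*B + (-135 - R)*R) = -4/7 + (15*B + R*(-135 - R)) = -4/7 + 15*B + R*(-135 - R))
y(U(0), -572) - 1*356386 = (-4/7 - 1*(-572)² - 135*(-572) + 15*16) - 1*356386 = (-4/7 - 1*327184 + 77220 + 240) - 356386 = (-4/7 - 327184 + 77220 + 240) - 356386 = -1748072/7 - 356386 = -4242774/7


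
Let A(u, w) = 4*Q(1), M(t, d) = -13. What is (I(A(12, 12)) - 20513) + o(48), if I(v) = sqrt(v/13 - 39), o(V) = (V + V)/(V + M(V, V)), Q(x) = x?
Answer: -717859/35 + I*sqrt(6539)/13 ≈ -20510.0 + 6.2203*I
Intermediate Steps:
o(V) = 2*V/(-13 + V) (o(V) = (V + V)/(V - 13) = (2*V)/(-13 + V) = 2*V/(-13 + V))
A(u, w) = 4 (A(u, w) = 4*1 = 4)
I(v) = sqrt(-39 + v/13) (I(v) = sqrt(v*(1/13) - 39) = sqrt(v/13 - 39) = sqrt(-39 + v/13))
(I(A(12, 12)) - 20513) + o(48) = (sqrt(-6591 + 13*4)/13 - 20513) + 2*48/(-13 + 48) = (sqrt(-6591 + 52)/13 - 20513) + 2*48/35 = (sqrt(-6539)/13 - 20513) + 2*48*(1/35) = ((I*sqrt(6539))/13 - 20513) + 96/35 = (I*sqrt(6539)/13 - 20513) + 96/35 = (-20513 + I*sqrt(6539)/13) + 96/35 = -717859/35 + I*sqrt(6539)/13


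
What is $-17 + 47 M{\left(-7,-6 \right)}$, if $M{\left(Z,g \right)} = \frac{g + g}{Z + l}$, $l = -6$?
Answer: $\frac{343}{13} \approx 26.385$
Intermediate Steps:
$M{\left(Z,g \right)} = \frac{2 g}{-6 + Z}$ ($M{\left(Z,g \right)} = \frac{g + g}{Z - 6} = \frac{2 g}{-6 + Z}$)
$-17 + 47 M{\left(-7,-6 \right)} = -17 + 47 \cdot 2 \left(-6\right) \frac{1}{-6 - 7} = -17 + 47 \cdot 2 \left(-6\right) \frac{1}{-13} = -17 + 47 \cdot 2 \left(-6\right) \left(- \frac{1}{13}\right) = -17 + 47 \cdot \frac{12}{13} = -17 + \frac{564}{13} = \frac{343}{13}$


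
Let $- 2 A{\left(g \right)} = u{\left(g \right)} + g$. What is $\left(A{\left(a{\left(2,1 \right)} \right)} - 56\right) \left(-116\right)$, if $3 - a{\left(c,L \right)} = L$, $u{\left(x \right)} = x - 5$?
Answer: $6438$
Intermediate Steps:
$u{\left(x \right)} = -5 + x$
$a{\left(c,L \right)} = 3 - L$
$A{\left(g \right)} = \frac{5}{2} - g$ ($A{\left(g \right)} = - \frac{\left(-5 + g\right) + g}{2} = - \frac{-5 + 2 g}{2} = \frac{5}{2} - g$)
$\left(A{\left(a{\left(2,1 \right)} \right)} - 56\right) \left(-116\right) = \left(\left(\frac{5}{2} - \left(3 - 1\right)\right) - 56\right) \left(-116\right) = \left(\left(\frac{5}{2} - 2\right) - 56\right) \left(-116\right) = \left(\frac{1}{2} - 56\right) \left(-116\right) = \left(- \frac{111}{2}\right) \left(-116\right) = 6438$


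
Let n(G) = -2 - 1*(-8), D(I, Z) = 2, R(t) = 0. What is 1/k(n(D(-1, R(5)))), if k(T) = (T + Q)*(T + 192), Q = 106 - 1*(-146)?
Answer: 1/51084 ≈ 1.9576e-5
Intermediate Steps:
n(G) = 6 (n(G) = -2 + 8 = 6)
Q = 252 (Q = 106 + 146 = 252)
k(T) = (192 + T)*(252 + T) (k(T) = (T + 252)*(T + 192) = (252 + T)*(192 + T) = (192 + T)*(252 + T))
1/k(n(D(-1, R(5)))) = 1/(48384 + 6² + 444*6) = 1/(48384 + 36 + 2664) = 1/51084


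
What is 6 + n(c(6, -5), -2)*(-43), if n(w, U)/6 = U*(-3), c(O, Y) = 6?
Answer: -1542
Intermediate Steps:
n(w, U) = -18*U (n(w, U) = 6*(U*(-3)) = 6*(-3*U) = -18*U)
6 + n(c(6, -5), -2)*(-43) = 6 - 18*(-2)*(-43) = 6 + 36*(-43) = 6 - 1548 = -1542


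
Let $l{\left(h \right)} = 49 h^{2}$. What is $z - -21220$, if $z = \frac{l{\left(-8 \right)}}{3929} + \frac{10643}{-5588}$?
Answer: $\frac{465866155061}{21955252} \approx 21219.0$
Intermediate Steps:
$z = - \frac{24292379}{21955252}$ ($z = \frac{49 \left(-8\right)^{2}}{3929} + \frac{10643}{-5588} = 49 \cdot 64 \cdot \frac{1}{3929} + 10643 \left(- \frac{1}{5588}\right) = 3136 \cdot \frac{1}{3929} - \frac{10643}{5588} = \frac{3136}{3929} - \frac{10643}{5588} = - \frac{24292379}{21955252} \approx -1.1064$)
$z - -21220 = - \frac{24292379}{21955252} - -21220 = - \frac{24292379}{21955252} + 21220 = \frac{465866155061}{21955252}$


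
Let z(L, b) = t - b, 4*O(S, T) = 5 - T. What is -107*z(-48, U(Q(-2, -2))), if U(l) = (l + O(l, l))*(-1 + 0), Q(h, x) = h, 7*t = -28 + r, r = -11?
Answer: 17441/28 ≈ 622.89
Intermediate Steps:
t = -39/7 (t = (-28 - 11)/7 = (⅐)*(-39) = -39/7 ≈ -5.5714)
O(S, T) = 5/4 - T/4 (O(S, T) = (5 - T)/4 = 5/4 - T/4)
U(l) = -5/4 - 3*l/4 (U(l) = (l + (5/4 - l/4))*(-1 + 0) = (5/4 + 3*l/4)*(-1) = -5/4 - 3*l/4)
z(L, b) = -39/7 - b
-107*z(-48, U(Q(-2, -2))) = -107*(-39/7 - (-5/4 - ¾*(-2))) = -107*(-39/7 - (-5/4 + 3/2)) = -107*(-39/7 - 1*¼) = -107*(-39/7 - ¼) = -107*(-163/28) = 17441/28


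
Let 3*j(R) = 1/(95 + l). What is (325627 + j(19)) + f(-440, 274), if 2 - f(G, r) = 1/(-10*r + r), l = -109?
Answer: 2810503697/8631 ≈ 3.2563e+5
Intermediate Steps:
j(R) = -1/42 (j(R) = 1/(3*(95 - 109)) = (⅓)/(-14) = (⅓)*(-1/14) = -1/42)
f(G, r) = 2 + 1/(9*r) (f(G, r) = 2 - 1/(-10*r + r) = 2 - 1/((-9*r)) = 2 - (-1)/(9*r) = 2 + 1/(9*r))
(325627 + j(19)) + f(-440, 274) = (325627 - 1/42) + (2 + (⅑)/274) = 13676333/42 + (2 + (⅑)*(1/274)) = 13676333/42 + (2 + 1/2466) = 13676333/42 + 4933/2466 = 2810503697/8631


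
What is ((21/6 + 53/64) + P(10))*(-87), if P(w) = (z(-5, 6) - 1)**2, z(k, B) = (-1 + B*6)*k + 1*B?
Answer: -160939299/64 ≈ -2.5147e+6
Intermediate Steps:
z(k, B) = B + k*(-1 + 6*B) (z(k, B) = (-1 + 6*B)*k + B = k*(-1 + 6*B) + B = B + k*(-1 + 6*B))
P(w) = 28900 (P(w) = ((6 - 1*(-5) + 6*6*(-5)) - 1)**2 = ((6 + 5 - 180) - 1)**2 = (-169 - 1)**2 = (-170)**2 = 28900)
((21/6 + 53/64) + P(10))*(-87) = ((21/6 + 53/64) + 28900)*(-87) = ((21*(1/6) + 53*(1/64)) + 28900)*(-87) = ((7/2 + 53/64) + 28900)*(-87) = (277/64 + 28900)*(-87) = (1849877/64)*(-87) = -160939299/64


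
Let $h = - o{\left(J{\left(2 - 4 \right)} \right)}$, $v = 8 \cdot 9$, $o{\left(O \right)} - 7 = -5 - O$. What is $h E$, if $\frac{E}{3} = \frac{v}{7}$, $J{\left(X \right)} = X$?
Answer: $- \frac{864}{7} \approx -123.43$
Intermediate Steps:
$o{\left(O \right)} = 2 - O$ ($o{\left(O \right)} = 7 - \left(5 + O\right) = 2 - O$)
$v = 72$
$h = -4$ ($h = - (2 - \left(2 - 4\right)) = - (2 - -2) = - (2 + 2) = \left(-1\right) 4 = -4$)
$E = \frac{216}{7}$ ($E = 3 \cdot \frac{72}{7} = \frac{216}{7} \approx 30.857$)
$h E = \left(-4\right) \frac{216}{7} = - \frac{864}{7}$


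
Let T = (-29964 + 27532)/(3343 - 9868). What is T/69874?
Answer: 1216/227963925 ≈ 5.3342e-6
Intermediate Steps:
T = 2432/6525 (T = -2432/(-6525) = -2432*(-1/6525) = 2432/6525 ≈ 0.37272)
T/69874 = (2432/6525)/69874 = (2432/6525)*(1/69874) = 1216/227963925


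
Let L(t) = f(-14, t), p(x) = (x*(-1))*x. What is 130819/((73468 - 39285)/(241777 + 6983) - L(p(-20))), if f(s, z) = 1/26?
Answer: 423052947720/319999 ≈ 1.3220e+6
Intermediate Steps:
p(x) = -x**2 (p(x) = (-x)*x = -x**2)
f(s, z) = 1/26
L(t) = 1/26
130819/((73468 - 39285)/(241777 + 6983) - L(p(-20))) = 130819/((73468 - 39285)/(241777 + 6983) - 1*1/26) = 130819/(34183/248760 - 1/26) = 130819/(319999/3233880) = 130819*(3233880/319999) = 423052947720/319999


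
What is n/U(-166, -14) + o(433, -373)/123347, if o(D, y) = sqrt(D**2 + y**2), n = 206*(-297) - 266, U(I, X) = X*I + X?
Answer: -30724/1155 + sqrt(326618)/123347 ≈ -26.596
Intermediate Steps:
U(I, X) = X + I*X (U(I, X) = I*X + X = X + I*X)
n = -61448 (n = -61182 - 266 = -61448)
n/U(-166, -14) + o(433, -373)/123347 = -61448*(-1/(14*(1 - 166))) + sqrt(433**2 + (-373)**2)/123347 = -61448/((-14*(-165))) + sqrt(187489 + 139129)*(1/123347) = -61448/2310 + sqrt(326618)*(1/123347) = -61448*1/2310 + sqrt(326618)/123347 = -30724/1155 + sqrt(326618)/123347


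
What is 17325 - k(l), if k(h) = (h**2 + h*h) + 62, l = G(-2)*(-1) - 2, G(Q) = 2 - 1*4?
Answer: 17263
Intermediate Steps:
G(Q) = -2 (G(Q) = 2 - 4 = -2)
l = 0 (l = -2*(-1) - 2 = 2 - 2 = 0)
k(h) = 62 + 2*h**2 (k(h) = (h**2 + h**2) + 62 = 2*h**2 + 62 = 62 + 2*h**2)
17325 - k(l) = 17325 - (62 + 2*0**2) = 17325 - (62 + 2*0) = 17325 - (62 + 0) = 17325 - 1*62 = 17325 - 62 = 17263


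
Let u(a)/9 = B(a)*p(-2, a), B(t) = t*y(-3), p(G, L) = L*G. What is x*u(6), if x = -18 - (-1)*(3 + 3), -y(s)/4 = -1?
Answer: 31104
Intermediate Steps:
p(G, L) = G*L
y(s) = 4 (y(s) = -4*(-1) = 4)
B(t) = 4*t (B(t) = t*4 = 4*t)
u(a) = -72*a² (u(a) = 9*((4*a)*(-2*a)) = 9*(-8*a²) = -72*a²)
x = -12 (x = -18 - (-1)*6 = -18 - 1*(-6) = -18 + 6 = -12)
x*u(6) = -(-864)*6² = -(-864)*36 = -12*(-2592) = 31104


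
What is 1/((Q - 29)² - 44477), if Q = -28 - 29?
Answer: -1/37081 ≈ -2.6968e-5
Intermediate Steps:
Q = -57
1/((Q - 29)² - 44477) = 1/((-57 - 29)² - 44477) = 1/((-86)² - 44477) = 1/(7396 - 44477) = 1/(-37081) = -1/37081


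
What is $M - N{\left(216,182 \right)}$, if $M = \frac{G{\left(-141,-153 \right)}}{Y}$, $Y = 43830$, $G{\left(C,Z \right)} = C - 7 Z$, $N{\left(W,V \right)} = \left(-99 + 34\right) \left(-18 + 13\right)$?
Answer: $- \frac{474794}{1461} \approx -324.98$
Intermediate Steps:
$N{\left(W,V \right)} = 325$ ($N{\left(W,V \right)} = \left(-65\right) \left(-5\right) = 325$)
$M = \frac{31}{1461}$ ($M = \frac{-141 - -1071}{43830} = \left(-141 + 1071\right) \frac{1}{43830} = 930 \cdot \frac{1}{43830} = \frac{31}{1461} \approx 0.021218$)
$M - N{\left(216,182 \right)} = \frac{31}{1461} - 325 = - \frac{474794}{1461}$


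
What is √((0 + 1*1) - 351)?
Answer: 5*I*√14 ≈ 18.708*I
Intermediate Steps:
√((0 + 1*1) - 351) = √((0 + 1) - 351) = √(1 - 351) = √(-350) = 5*I*√14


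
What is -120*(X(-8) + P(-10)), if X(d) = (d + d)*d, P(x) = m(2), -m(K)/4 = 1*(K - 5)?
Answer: -16800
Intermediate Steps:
m(K) = 20 - 4*K (m(K) = -4*(K - 5) = -4*(-5 + K) = 20 - 4*K)
P(x) = 12 (P(x) = 20 - 4*2 = 20 - 8 = 12)
X(d) = 2*d² (X(d) = (2*d)*d = 2*d²)
-120*(X(-8) + P(-10)) = -120*(2*(-8)² + 12) = -120*(2*64 + 12) = -120*(128 + 12) = -120*140 = -16800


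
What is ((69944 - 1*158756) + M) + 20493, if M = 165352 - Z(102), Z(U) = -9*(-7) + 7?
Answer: 96963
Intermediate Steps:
Z(U) = 70 (Z(U) = 63 + 7 = 70)
M = 165282 (M = 165352 - 1*70 = 165352 - 70 = 165282)
((69944 - 1*158756) + M) + 20493 = ((69944 - 1*158756) + 165282) + 20493 = ((69944 - 158756) + 165282) + 20493 = (-88812 + 165282) + 20493 = 76470 + 20493 = 96963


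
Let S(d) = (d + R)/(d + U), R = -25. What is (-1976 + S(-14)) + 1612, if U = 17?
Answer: -377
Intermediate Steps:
S(d) = (-25 + d)/(17 + d) (S(d) = (d - 25)/(d + 17) = (-25 + d)/(17 + d))
(-1976 + S(-14)) + 1612 = (-1976 + (-25 - 14)/(17 - 14)) + 1612 = (-1976 - 39/3) + 1612 = (-1976 + (⅓)*(-39)) + 1612 = (-1976 - 13) + 1612 = -1989 + 1612 = -377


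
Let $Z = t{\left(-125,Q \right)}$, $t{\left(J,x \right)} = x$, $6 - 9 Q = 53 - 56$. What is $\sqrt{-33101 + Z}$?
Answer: $10 i \sqrt{331} \approx 181.93 i$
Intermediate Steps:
$Q = 1$ ($Q = \frac{2}{3} - \frac{53 - 56}{9} = \frac{2}{3} - - \frac{1}{3} = \frac{2}{3} + \frac{1}{3} = 1$)
$Z = 1$
$\sqrt{-33101 + Z} = \sqrt{-33101 + 1} = \sqrt{-33100} = 10 i \sqrt{331}$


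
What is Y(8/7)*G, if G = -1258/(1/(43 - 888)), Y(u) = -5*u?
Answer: -42520400/7 ≈ -6.0743e+6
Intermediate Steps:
G = 1063010 (G = -1258/(1/(-845)) = -1258/(-1/845) = -1258*(-845) = 1063010)
Y(8/7)*G = -40/7*1063010 = -42520400/7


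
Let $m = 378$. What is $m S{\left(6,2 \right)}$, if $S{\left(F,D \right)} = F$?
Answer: $2268$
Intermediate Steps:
$m S{\left(6,2 \right)} = 378 \cdot 6 = 2268$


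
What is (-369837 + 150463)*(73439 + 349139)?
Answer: -92702626172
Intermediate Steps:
(-369837 + 150463)*(73439 + 349139) = -219374*422578 = -92702626172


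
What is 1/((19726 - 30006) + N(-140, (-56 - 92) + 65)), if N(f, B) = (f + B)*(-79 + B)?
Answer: 1/25846 ≈ 3.8691e-5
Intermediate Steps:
N(f, B) = (-79 + B)*(B + f) (N(f, B) = (B + f)*(-79 + B) = (-79 + B)*(B + f))
1/((19726 - 30006) + N(-140, (-56 - 92) + 65)) = 1/((19726 - 30006) + (((-56 - 92) + 65)**2 - 79*((-56 - 92) + 65) - 79*(-140) + ((-56 - 92) + 65)*(-140))) = 1/(-10280 + ((-148 + 65)**2 - 79*(-148 + 65) + 11060 + (-148 + 65)*(-140))) = 1/(-10280 + ((-83)**2 - 79*(-83) + 11060 - 83*(-140))) = 1/(-10280 + (6889 + 6557 + 11060 + 11620)) = 1/(-10280 + 36126) = 1/25846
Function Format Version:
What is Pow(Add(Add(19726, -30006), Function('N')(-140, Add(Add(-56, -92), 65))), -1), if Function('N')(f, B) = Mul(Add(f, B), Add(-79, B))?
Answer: Rational(1, 25846) ≈ 3.8691e-5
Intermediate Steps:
Function('N')(f, B) = Mul(Add(-79, B), Add(B, f)) (Function('N')(f, B) = Mul(Add(B, f), Add(-79, B)) = Mul(Add(-79, B), Add(B, f)))
Pow(Add(Add(19726, -30006), Function('N')(-140, Add(Add(-56, -92), 65))), -1) = Pow(Add(Add(19726, -30006), Add(Pow(Add(Add(-56, -92), 65), 2), Mul(-79, Add(Add(-56, -92), 65)), Mul(-79, -140), Mul(Add(Add(-56, -92), 65), -140))), -1) = Pow(Add(-10280, Add(Pow(Add(-148, 65), 2), Mul(-79, Add(-148, 65)), 11060, Mul(Add(-148, 65), -140))), -1) = Pow(Add(-10280, Add(Pow(-83, 2), Mul(-79, -83), 11060, Mul(-83, -140))), -1) = Pow(Add(-10280, Add(6889, 6557, 11060, 11620)), -1) = Pow(Add(-10280, 36126), -1) = Pow(25846, -1) = Rational(1, 25846)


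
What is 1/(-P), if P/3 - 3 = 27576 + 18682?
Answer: -1/138783 ≈ -7.2055e-6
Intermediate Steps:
P = 138783 (P = 9 + 3*(27576 + 18682) = 9 + 3*46258 = 9 + 138774 = 138783)
1/(-P) = 1/(-1*138783) = 1/(-138783) = -1/138783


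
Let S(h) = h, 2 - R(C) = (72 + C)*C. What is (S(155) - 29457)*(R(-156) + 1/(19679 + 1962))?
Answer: 8308300244062/21641 ≈ 3.8392e+8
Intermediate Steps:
R(C) = 2 - C*(72 + C) (R(C) = 2 - (72 + C)*C = 2 - C*(72 + C))
(S(155) - 29457)*(R(-156) + 1/(19679 + 1962)) = (155 - 29457)*((2 - 1*(-156)² - 72*(-156)) + 1/(19679 + 1962)) = -29302*((2 - 1*24336 + 11232) + 1/21641) = -29302*((2 - 24336 + 11232) + 1/21641) = -29302*(-13102 + 1/21641) = -29302*(-283540381/21641) = 8308300244062/21641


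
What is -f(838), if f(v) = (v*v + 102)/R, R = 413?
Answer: -702346/413 ≈ -1700.6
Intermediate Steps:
f(v) = 102/413 + v²/413 (f(v) = (v*v + 102)/413 = (v² + 102)*(1/413) = (102 + v²)*(1/413) = 102/413 + v²/413)
-f(838) = -(102/413 + (1/413)*838²) = -(102/413 + (1/413)*702244) = -(102/413 + 702244/413) = -1*702346/413 = -702346/413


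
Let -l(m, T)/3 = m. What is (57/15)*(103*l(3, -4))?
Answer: -17613/5 ≈ -3522.6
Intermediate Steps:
l(m, T) = -3*m
(57/15)*(103*l(3, -4)) = (57/15)*(103*(-3*3)) = (57*(1/15))*(103*(-9)) = (19/5)*(-927) = -17613/5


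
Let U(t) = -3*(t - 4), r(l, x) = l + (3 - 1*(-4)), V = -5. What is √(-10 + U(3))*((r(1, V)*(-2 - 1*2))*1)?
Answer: -32*I*√7 ≈ -84.664*I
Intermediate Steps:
r(l, x) = 7 + l (r(l, x) = l + (3 + 4) = l + 7 = 7 + l)
U(t) = 12 - 3*t (U(t) = -3*(-4 + t) = 12 - 3*t)
√(-10 + U(3))*((r(1, V)*(-2 - 1*2))*1) = √(-10 + (12 - 3*3))*(((7 + 1)*(-2 - 1*2))*1) = √(-10 + (12 - 9))*((8*(-2 - 2))*1) = √(-10 + 3)*((8*(-4))*1) = √(-7)*(-32*1) = (I*√7)*(-32) = -32*I*√7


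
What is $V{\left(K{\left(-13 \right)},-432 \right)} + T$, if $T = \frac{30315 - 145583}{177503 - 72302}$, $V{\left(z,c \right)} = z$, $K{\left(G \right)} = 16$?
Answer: $\frac{1567948}{105201} \approx 14.904$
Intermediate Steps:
$T = - \frac{115268}{105201} \approx -1.0957$
$V{\left(K{\left(-13 \right)},-432 \right)} + T = 16 - \frac{115268}{105201} = \frac{1567948}{105201}$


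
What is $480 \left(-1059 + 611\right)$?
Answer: $-215040$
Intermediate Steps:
$480 \left(-1059 + 611\right) = 480 \left(-448\right) = -215040$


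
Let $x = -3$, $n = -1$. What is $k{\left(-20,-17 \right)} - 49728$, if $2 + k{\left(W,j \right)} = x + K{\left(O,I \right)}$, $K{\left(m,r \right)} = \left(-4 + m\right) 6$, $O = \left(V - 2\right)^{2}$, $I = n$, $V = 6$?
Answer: $-49661$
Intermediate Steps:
$I = -1$
$O = 16$ ($O = \left(6 - 2\right)^{2} = 4^{2} = 16$)
$K{\left(m,r \right)} = -24 + 6 m$
$k{\left(W,j \right)} = 67$ ($k{\left(W,j \right)} = -2 + \left(-3 + \left(-24 + 6 \cdot 16\right)\right) = -2 + \left(-3 + \left(-24 + 96\right)\right) = -2 + \left(-3 + 72\right) = -2 + 69 = 67$)
$k{\left(-20,-17 \right)} - 49728 = 67 - 49728 = -49661$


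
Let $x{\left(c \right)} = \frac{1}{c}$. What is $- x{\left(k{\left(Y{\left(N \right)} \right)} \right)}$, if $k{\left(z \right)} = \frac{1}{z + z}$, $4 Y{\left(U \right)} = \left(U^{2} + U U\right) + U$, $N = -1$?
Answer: $- \frac{1}{2} \approx -0.5$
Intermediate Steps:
$Y{\left(U \right)} = \frac{U^{2}}{2} + \frac{U}{4}$ ($Y{\left(U \right)} = \frac{\left(U^{2} + U U\right) + U}{4} = \frac{\left(U^{2} + U^{2}\right) + U}{4} = \frac{2 U^{2} + U}{4} = \frac{U + 2 U^{2}}{4} = \frac{U^{2}}{2} + \frac{U}{4}$)
$k{\left(z \right)} = \frac{1}{2 z}$
$- x{\left(k{\left(Y{\left(N \right)} \right)} \right)} = - \frac{1}{\frac{1}{2} \frac{1}{\frac{1}{4} \left(-1\right) \left(1 + 2 \left(-1\right)\right)}} = - \frac{1}{\frac{1}{2} \frac{1}{\frac{1}{4} \left(-1\right) \left(1 - 2\right)}} = - \frac{1}{\frac{1}{2} \frac{1}{\frac{1}{4} \left(-1\right) \left(-1\right)}} = - \frac{1}{\frac{1}{2} \frac{1}{\frac{1}{4}}} = - \frac{1}{\frac{1}{2} \cdot 4} = - \frac{1}{2}$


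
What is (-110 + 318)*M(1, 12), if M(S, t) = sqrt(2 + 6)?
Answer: 416*sqrt(2) ≈ 588.31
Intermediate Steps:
M(S, t) = 2*sqrt(2) (M(S, t) = sqrt(8) = 2*sqrt(2))
(-110 + 318)*M(1, 12) = (-110 + 318)*(2*sqrt(2)) = 208*(2*sqrt(2)) = 416*sqrt(2)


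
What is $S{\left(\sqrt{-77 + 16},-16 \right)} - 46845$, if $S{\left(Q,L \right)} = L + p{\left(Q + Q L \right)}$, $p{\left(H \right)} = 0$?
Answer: $-46861$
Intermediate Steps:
$S{\left(Q,L \right)} = L$ ($S{\left(Q,L \right)} = L + 0 = L$)
$S{\left(\sqrt{-77 + 16},-16 \right)} - 46845 = -16 - 46845 = -46861$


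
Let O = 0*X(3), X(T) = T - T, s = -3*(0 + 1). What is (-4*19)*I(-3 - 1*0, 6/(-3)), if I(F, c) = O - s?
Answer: -228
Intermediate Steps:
s = -3 (s = -3*1 = -3)
X(T) = 0
O = 0 (O = 0*0 = 0)
I(F, c) = 3 (I(F, c) = 0 - 1*(-3) = 0 + 3 = 3)
(-4*19)*I(-3 - 1*0, 6/(-3)) = -4*19*3 = -76*3 = -228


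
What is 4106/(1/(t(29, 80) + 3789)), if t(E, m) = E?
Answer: 15676708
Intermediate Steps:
4106/(1/(t(29, 80) + 3789)) = 4106/(1/(29 + 3789)) = 4106/(1/3818) = 4106*3818 = 15676708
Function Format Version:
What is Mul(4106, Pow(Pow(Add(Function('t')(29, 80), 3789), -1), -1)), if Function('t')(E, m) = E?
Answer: 15676708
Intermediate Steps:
Mul(4106, Pow(Pow(Add(Function('t')(29, 80), 3789), -1), -1)) = Mul(4106, Pow(Pow(Add(29, 3789), -1), -1)) = Mul(4106, Pow(Pow(3818, -1), -1)) = Mul(4106, Pow(Rational(1, 3818), -1)) = Mul(4106, 3818) = 15676708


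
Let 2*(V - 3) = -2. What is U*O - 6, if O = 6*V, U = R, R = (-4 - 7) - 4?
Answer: -186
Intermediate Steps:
V = 2 (V = 3 + (1/2)*(-2) = 3 - 1 = 2)
R = -15 (R = -11 - 4 = -15)
U = -15
O = 12 (O = 6*2 = 12)
U*O - 6 = -15*12 - 6 = -180 - 6 = -186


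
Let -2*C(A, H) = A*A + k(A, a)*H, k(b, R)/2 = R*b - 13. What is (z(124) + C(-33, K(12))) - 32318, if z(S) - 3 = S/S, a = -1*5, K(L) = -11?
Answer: -62373/2 ≈ -31187.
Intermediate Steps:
a = -5
k(b, R) = -26 + 2*R*b (k(b, R) = 2*(R*b - 13) = 2*(-13 + R*b) = -26 + 2*R*b)
z(S) = 4 (z(S) = 3 + S/S = 3 + 1 = 4)
C(A, H) = -A²/2 - H*(-26 - 10*A)/2 (C(A, H) = -(A*A + (-26 + 2*(-5)*A)*H)/2 = -(A² + (-26 - 10*A)*H)/2 = -(A² + H*(-26 - 10*A))/2 = -A²/2 - H*(-26 - 10*A)/2)
(z(124) + C(-33, K(12))) - 32318 = (4 + (-½*(-33)² - 11*(13 + 5*(-33)))) - 32318 = (4 + (-½*1089 - 11*(13 - 165))) - 32318 = (4 + (-1089/2 - 11*(-152))) - 32318 = (4 + (-1089/2 + 1672)) - 32318 = (4 + 2255/2) - 32318 = 2263/2 - 32318 = -62373/2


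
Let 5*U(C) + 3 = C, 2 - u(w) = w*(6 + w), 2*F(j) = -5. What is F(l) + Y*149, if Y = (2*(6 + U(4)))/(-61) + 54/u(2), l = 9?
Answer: -2594037/4270 ≈ -607.50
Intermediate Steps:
F(j) = -5/2 (F(j) = (1/2)*(-5) = -5/2)
u(w) = 2 - w*(6 + w)
U(C) = -3/5 + C/5
Y = -8669/2135 (Y = (2*(6 + (-3/5 + (1/5)*4)))/(-61) + 54/(2 - 1*2**2 - 6*2) = (2*(6 + (-3/5 + 4/5)))*(-1/61) + 54/(2 - 1*4 - 12) = (2*(6 + 1/5))*(-1/61) + 54/(2 - 4 - 12) = (2*(31/5))*(-1/61) + 54/(-14) = (62/5)*(-1/61) + 54*(-1/14) = -62/305 - 27/7 = -8669/2135 ≈ -4.0604)
F(l) + Y*149 = -5/2 - 8669/2135*149 = -5/2 - 1291681/2135 = -2594037/4270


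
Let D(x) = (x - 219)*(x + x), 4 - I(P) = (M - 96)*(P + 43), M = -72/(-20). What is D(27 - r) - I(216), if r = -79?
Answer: -239458/5 ≈ -47892.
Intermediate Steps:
M = 18/5 (M = -72*(-1/20) = 18/5 ≈ 3.6000)
I(P) = 19886/5 + 462*P/5 (I(P) = 4 - (18/5 - 96)*(P + 43) = 4 - (-462)*(43 + P)/5 = 4 - (-19866/5 - 462*P/5) = 4 + (19866/5 + 462*P/5) = 19886/5 + 462*P/5)
D(x) = 2*x*(-219 + x) (D(x) = (-219 + x)*(2*x) = 2*x*(-219 + x))
D(27 - r) - I(216) = 2*(27 - 1*(-79))*(-219 + (27 - 1*(-79))) - (19886/5 + (462/5)*216) = 2*(27 + 79)*(-219 + (27 + 79)) - (19886/5 + 99792/5) = 2*106*(-219 + 106) - 1*119678/5 = 2*106*(-113) - 119678/5 = -23956 - 119678/5 = -239458/5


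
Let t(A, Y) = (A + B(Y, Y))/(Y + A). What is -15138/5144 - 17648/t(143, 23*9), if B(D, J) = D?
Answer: -45398225/2572 ≈ -17651.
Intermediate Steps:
t(A, Y) = 1 (t(A, Y) = (A + Y)/(Y + A) = (A + Y)/(A + Y) = 1)
-15138/5144 - 17648/t(143, 23*9) = -15138/5144 - 17648/1 = -15138*1/5144 - 17648*1 = -7569/2572 - 17648 = -45398225/2572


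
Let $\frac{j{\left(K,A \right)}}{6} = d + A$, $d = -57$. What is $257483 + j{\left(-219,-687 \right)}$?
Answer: $253019$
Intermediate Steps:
$j{\left(K,A \right)} = -342 + 6 A$ ($j{\left(K,A \right)} = 6 \left(-57 + A\right) = -342 + 6 A$)
$257483 + j{\left(-219,-687 \right)} = 257483 + \left(-342 + 6 \left(-687\right)\right) = 257483 - 4464 = 253019$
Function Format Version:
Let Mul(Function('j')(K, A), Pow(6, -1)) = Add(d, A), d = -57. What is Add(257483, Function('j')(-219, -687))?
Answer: 253019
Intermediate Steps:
Function('j')(K, A) = Add(-342, Mul(6, A)) (Function('j')(K, A) = Mul(6, Add(-57, A)) = Add(-342, Mul(6, A)))
Add(257483, Function('j')(-219, -687)) = Add(257483, Add(-342, Mul(6, -687))) = Add(257483, Add(-342, -4122)) = Add(257483, -4464) = 253019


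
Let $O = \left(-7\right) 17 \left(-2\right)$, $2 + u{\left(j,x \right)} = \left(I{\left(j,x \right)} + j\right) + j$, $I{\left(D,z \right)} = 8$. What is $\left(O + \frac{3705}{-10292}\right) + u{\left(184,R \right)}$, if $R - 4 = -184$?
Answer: $\frac{6294999}{10292} \approx 611.64$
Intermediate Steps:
$R = -180$ ($R = 4 - 184 = -180$)
$u{\left(j,x \right)} = 6 + 2 j$ ($u{\left(j,x \right)} = -2 + \left(\left(8 + j\right) + j\right) = -2 + \left(8 + 2 j\right) = 6 + 2 j$)
$O = 238$ ($O = \left(-119\right) \left(-2\right) = 238$)
$\left(O + \frac{3705}{-10292}\right) + u{\left(184,R \right)} = \left(238 + \frac{3705}{-10292}\right) + \left(6 + 2 \cdot 184\right) = \left(238 + 3705 \left(- \frac{1}{10292}\right)\right) + \left(6 + 368\right) = \left(238 - \frac{3705}{10292}\right) + 374 = \frac{2445791}{10292} + 374 = \frac{6294999}{10292}$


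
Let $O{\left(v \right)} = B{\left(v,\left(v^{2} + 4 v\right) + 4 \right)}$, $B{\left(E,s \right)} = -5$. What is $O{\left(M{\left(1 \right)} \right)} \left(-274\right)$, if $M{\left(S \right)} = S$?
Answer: $1370$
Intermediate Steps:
$O{\left(v \right)} = -5$
$O{\left(M{\left(1 \right)} \right)} \left(-274\right) = \left(-5\right) \left(-274\right) = 1370$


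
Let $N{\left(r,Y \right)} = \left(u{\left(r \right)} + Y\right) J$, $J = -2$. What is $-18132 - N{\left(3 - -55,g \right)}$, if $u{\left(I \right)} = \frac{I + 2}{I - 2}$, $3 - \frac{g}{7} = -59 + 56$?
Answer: $- \frac{126321}{7} \approx -18046.0$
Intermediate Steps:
$g = 42$ ($g = 21 - 7 \left(-59 + 56\right) = 21 - -21 = 21 + 21 = 42$)
$u{\left(I \right)} = \frac{2 + I}{-2 + I}$
$N{\left(r,Y \right)} = - 2 Y - \frac{2 \left(2 + r\right)}{-2 + r}$ ($N{\left(r,Y \right)} = \left(\frac{2 + r}{-2 + r} + Y\right) \left(-2\right) = \left(Y + \frac{2 + r}{-2 + r}\right) \left(-2\right) = - 2 Y - \frac{2 \left(2 + r\right)}{-2 + r}$)
$-18132 - N{\left(3 - -55,g \right)} = -18132 - \frac{2 \left(-2 - \left(3 - -55\right) - 42 \left(-2 + \left(3 - -55\right)\right)\right)}{-2 + \left(3 - -55\right)} = -18132 - \frac{2 \left(-2 - \left(3 + 55\right) - 42 \left(-2 + \left(3 + 55\right)\right)\right)}{-2 + \left(3 + 55\right)} = -18132 - \frac{2 \left(-2 - 58 - 42 \left(-2 + 58\right)\right)}{-2 + 58} = -18132 - \frac{2 \left(-2 - 58 - 42 \cdot 56\right)}{56} = -18132 - 2 \cdot \frac{1}{56} \left(-2 - 58 - 2352\right) = -18132 - 2 \cdot \frac{1}{56} \left(-2412\right) = -18132 - - \frac{603}{7} = -18132 + \frac{603}{7} = - \frac{126321}{7}$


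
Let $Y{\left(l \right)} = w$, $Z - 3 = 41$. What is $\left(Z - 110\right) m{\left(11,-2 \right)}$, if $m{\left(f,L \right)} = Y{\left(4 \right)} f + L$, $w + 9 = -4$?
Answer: $9570$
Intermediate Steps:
$Z = 44$ ($Z = 3 + 41 = 44$)
$w = -13$ ($w = -9 - 4 = -13$)
$Y{\left(l \right)} = -13$
$m{\left(f,L \right)} = L - 13 f$ ($m{\left(f,L \right)} = - 13 f + L = L - 13 f$)
$\left(Z - 110\right) m{\left(11,-2 \right)} = \left(44 - 110\right) \left(-2 - 143\right) = - 66 \left(-2 - 143\right) = \left(-66\right) \left(-145\right) = 9570$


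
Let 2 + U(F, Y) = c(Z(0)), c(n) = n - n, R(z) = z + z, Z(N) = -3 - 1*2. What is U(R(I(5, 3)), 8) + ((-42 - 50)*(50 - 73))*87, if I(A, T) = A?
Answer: 184090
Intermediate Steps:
Z(N) = -5 (Z(N) = -3 - 2 = -5)
R(z) = 2*z
c(n) = 0
U(F, Y) = -2 (U(F, Y) = -2 + 0 = -2)
U(R(I(5, 3)), 8) + ((-42 - 50)*(50 - 73))*87 = -2 + ((-42 - 50)*(50 - 73))*87 = -2 - 92*(-23)*87 = -2 + 2116*87 = -2 + 184092 = 184090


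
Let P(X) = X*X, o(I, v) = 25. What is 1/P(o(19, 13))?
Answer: 1/625 ≈ 0.0016000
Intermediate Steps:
P(X) = X²
1/P(o(19, 13)) = 1/(25²) = 1/625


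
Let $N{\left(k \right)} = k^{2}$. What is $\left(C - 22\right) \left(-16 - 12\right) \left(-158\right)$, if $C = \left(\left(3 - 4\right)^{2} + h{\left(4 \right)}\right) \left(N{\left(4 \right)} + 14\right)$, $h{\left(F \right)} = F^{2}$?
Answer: $2158912$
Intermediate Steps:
$C = 510$ ($C = \left(\left(3 - 4\right)^{2} + 4^{2}\right) \left(4^{2} + 14\right) = \left(\left(-1\right)^{2} + 16\right) \left(16 + 14\right) = \left(1 + 16\right) 30 = 17 \cdot 30 = 510$)
$\left(C - 22\right) \left(-16 - 12\right) \left(-158\right) = \left(510 - 22\right) \left(-16 - 12\right) \left(-158\right) = 488 \left(-28\right) \left(-158\right) = \left(-13664\right) \left(-158\right) = 2158912$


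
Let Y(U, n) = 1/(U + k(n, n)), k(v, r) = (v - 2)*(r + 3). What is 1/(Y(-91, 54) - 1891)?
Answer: -2873/5432842 ≈ -0.00052882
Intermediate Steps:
k(v, r) = (-2 + v)*(3 + r)
Y(U, n) = 1/(-6 + U + n + n**2) (Y(U, n) = 1/(U + (-6 - 2*n + 3*n + n*n)) = 1/(U + (-6 - 2*n + 3*n + n**2)) = 1/(U + (-6 + n + n**2)) = 1/(-6 + U + n + n**2))
1/(Y(-91, 54) - 1891) = 1/(1/(-6 - 91 + 54 + 54**2) - 1891) = 1/(1/(-6 - 91 + 54 + 2916) - 1891) = 1/(1/2873 - 1891) = 1/(-5432842/2873) = -2873/5432842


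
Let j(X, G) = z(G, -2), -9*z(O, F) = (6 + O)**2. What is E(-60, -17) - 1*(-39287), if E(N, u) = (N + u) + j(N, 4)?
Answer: 352790/9 ≈ 39199.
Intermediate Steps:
z(O, F) = -(6 + O)**2/9
j(X, G) = -(6 + G)**2/9
E(N, u) = -100/9 + N + u (E(N, u) = (N + u) - (6 + 4)**2/9 = (N + u) - 1/9*10**2 = (N + u) - 1/9*100 = (N + u) - 100/9 = -100/9 + N + u)
E(-60, -17) - 1*(-39287) = (-100/9 - 60 - 17) - 1*(-39287) = -793/9 + 39287 = 352790/9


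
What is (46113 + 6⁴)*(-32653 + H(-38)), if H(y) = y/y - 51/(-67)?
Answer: -103713492897/67 ≈ -1.5480e+9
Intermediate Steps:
H(y) = 118/67 (H(y) = 1 - 51*(-1/67) = 1 + 51/67 = 118/67)
(46113 + 6⁴)*(-32653 + H(-38)) = (46113 + 6⁴)*(-32653 + 118/67) = (46113 + 1296)*(-2187633/67) = 47409*(-2187633/67) = -103713492897/67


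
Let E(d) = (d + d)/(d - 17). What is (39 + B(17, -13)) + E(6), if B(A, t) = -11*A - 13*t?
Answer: 219/11 ≈ 19.909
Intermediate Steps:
E(d) = 2*d/(-17 + d) (E(d) = (2*d)/(-17 + d) = 2*d/(-17 + d))
B(A, t) = -13*t - 11*A
(39 + B(17, -13)) + E(6) = (39 + (-13*(-13) - 11*17)) + 2*6/(-17 + 6) = (39 + (169 - 187)) + 2*6/(-11) = (39 - 18) + 2*6*(-1/11) = 21 - 12/11 = 219/11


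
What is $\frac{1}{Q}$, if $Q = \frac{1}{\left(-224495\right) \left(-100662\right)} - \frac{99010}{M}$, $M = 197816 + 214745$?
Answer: $- \frac{9323101207182090}{2237439434054339} \approx -4.1669$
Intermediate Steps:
$M = 412561$
$Q = - \frac{2237439434054339}{9323101207182090}$ ($Q = \frac{1}{\left(-224495\right) \left(-100662\right)} - \frac{99010}{412561} = \left(- \frac{1}{224495}\right) \left(- \frac{1}{100662}\right) - \frac{99010}{412561} = \frac{1}{22598115690} - \frac{99010}{412561} = - \frac{2237439434054339}{9323101207182090} \approx -0.23999$)
$\frac{1}{Q} = \frac{1}{- \frac{2237439434054339}{9323101207182090}} = - \frac{9323101207182090}{2237439434054339}$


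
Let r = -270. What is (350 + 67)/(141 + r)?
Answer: -139/43 ≈ -3.2326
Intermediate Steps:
(350 + 67)/(141 + r) = (350 + 67)/(141 - 270) = 417/(-129) = 417*(-1/129) = -139/43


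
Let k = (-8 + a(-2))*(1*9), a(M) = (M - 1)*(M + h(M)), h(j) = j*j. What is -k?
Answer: 126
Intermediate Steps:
h(j) = j**2
a(M) = (-1 + M)*(M + M**2) (a(M) = (M - 1)*(M + M**2) = (-1 + M)*(M + M**2))
k = -126 (k = (-8 + ((-2)**3 - 1*(-2)))*(1*9) = (-8 + (-8 + 2))*9 = (-8 - 6)*9 = -14*9 = -126)
-k = -1*(-126) = 126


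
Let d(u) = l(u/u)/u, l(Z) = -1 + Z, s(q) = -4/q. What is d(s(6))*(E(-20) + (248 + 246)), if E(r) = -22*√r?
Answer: 0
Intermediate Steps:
d(u) = 0 (d(u) = (-1 + u/u)/u = (-1 + 1)/u = 0/u = 0)
d(s(6))*(E(-20) + (248 + 246)) = 0*(-44*I*√5 + (248 + 246)) = 0*(-44*I*√5 + 494) = 0*(494 - 44*I*√5) = 0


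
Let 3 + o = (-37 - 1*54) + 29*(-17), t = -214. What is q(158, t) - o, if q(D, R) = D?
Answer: 745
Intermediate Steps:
o = -587 (o = -3 + ((-37 - 1*54) + 29*(-17)) = -3 + ((-37 - 54) - 493) = -3 + (-91 - 493) = -3 - 584 = -587)
q(158, t) - o = 158 - 1*(-587) = 158 + 587 = 745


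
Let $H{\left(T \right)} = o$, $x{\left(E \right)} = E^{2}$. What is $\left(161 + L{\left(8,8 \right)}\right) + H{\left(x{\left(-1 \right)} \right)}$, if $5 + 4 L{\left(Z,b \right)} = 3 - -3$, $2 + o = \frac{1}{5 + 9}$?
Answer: $\frac{4461}{28} \approx 159.32$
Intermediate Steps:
$o = - \frac{27}{14}$ ($o = -2 + \frac{1}{5 + 9} = -2 + \frac{1}{14} = - \frac{27}{14} \approx -1.9286$)
$L{\left(Z,b \right)} = \frac{1}{4}$ ($L{\left(Z,b \right)} = - \frac{5}{4} + \frac{3 - -3}{4} = - \frac{5}{4} + \frac{3 + 3}{4} = - \frac{5}{4} + \frac{1}{4} \cdot 6 = - \frac{5}{4} + \frac{3}{2} = \frac{1}{4}$)
$H{\left(T \right)} = - \frac{27}{14}$
$\left(161 + L{\left(8,8 \right)}\right) + H{\left(x{\left(-1 \right)} \right)} = \left(161 + \frac{1}{4}\right) - \frac{27}{14} = \frac{645}{4} - \frac{27}{14} = \frac{4461}{28}$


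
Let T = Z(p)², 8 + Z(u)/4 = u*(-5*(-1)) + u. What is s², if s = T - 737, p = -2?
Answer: 32069569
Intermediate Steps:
Z(u) = -32 + 24*u (Z(u) = -32 + 4*(u*(-5*(-1)) + u) = -32 + 4*(u*5 + u) = -32 + 4*(5*u + u) = -32 + 4*(6*u) = -32 + 24*u)
T = 6400 (T = (-32 + 24*(-2))² = (-32 - 48)² = (-80)² = 6400)
s = 5663 (s = 6400 - 737 = 5663)
s² = 5663² = 32069569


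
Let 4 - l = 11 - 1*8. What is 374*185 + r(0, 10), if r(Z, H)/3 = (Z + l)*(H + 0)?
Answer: 69220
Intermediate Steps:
l = 1 (l = 4 - (11 - 1*8) = 4 - (11 - 8) = 4 - 1*3 = 4 - 3 = 1)
r(Z, H) = 3*H*(1 + Z) (r(Z, H) = 3*((Z + 1)*(H + 0)) = 3*((1 + Z)*H) = 3*(H*(1 + Z)) = 3*H*(1 + Z))
374*185 + r(0, 10) = 374*185 + 3*10*(1 + 0) = 69190 + 3*10*1 = 69190 + 30 = 69220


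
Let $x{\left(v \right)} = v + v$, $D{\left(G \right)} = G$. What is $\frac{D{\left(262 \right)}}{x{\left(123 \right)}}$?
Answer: $\frac{131}{123} \approx 1.065$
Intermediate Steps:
$x{\left(v \right)} = 2 v$
$\frac{D{\left(262 \right)}}{x{\left(123 \right)}} = \frac{262}{2 \cdot 123} = \frac{262}{246} = 262 \cdot \frac{1}{246} = \frac{131}{123}$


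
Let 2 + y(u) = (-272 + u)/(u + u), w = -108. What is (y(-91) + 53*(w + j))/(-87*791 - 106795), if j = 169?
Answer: -588405/31961384 ≈ -0.018410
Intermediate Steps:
y(u) = -2 + (-272 + u)/(2*u) (y(u) = -2 + (-272 + u)/(u + u) = -2 + (-272 + u)/((2*u)) = -2 + (-272 + u)*(1/(2*u)) = -2 + (-272 + u)/(2*u))
(y(-91) + 53*(w + j))/(-87*791 - 106795) = ((-3/2 - 136/(-91)) + 53*(-108 + 169))/(-87*791 - 106795) = ((-3/2 - 136*(-1/91)) + 53*61)/(-68817 - 106795) = ((-3/2 + 136/91) + 3233)/(-175612) = (-1/182 + 3233)*(-1/175612) = (588405/182)*(-1/175612) = -588405/31961384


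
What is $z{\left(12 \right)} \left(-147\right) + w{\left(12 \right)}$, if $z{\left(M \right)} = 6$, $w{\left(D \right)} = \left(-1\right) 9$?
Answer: $-891$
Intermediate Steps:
$w{\left(D \right)} = -9$
$z{\left(12 \right)} \left(-147\right) + w{\left(12 \right)} = 6 \left(-147\right) - 9 = -882 - 9 = -891$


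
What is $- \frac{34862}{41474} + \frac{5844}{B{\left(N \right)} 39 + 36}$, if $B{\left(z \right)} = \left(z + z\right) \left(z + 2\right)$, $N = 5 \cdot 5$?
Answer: $- \frac{132863773}{182091597} \approx -0.72965$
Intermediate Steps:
$N = 25$
$B{\left(z \right)} = 2 z \left(2 + z\right)$
$- \frac{34862}{41474} + \frac{5844}{B{\left(N \right)} 39 + 36} = - \frac{34862}{41474} + \frac{5844}{2 \cdot 25 \left(2 + 25\right) 39 + 36} = \left(-34862\right) \frac{1}{41474} + \frac{5844}{2 \cdot 25 \cdot 27 \cdot 39 + 36} = - \frac{17431}{20737} + \frac{5844}{1350 \cdot 39 + 36} = - \frac{17431}{20737} + \frac{5844}{52650 + 36} = - \frac{17431}{20737} + \frac{5844}{52686} = - \frac{17431}{20737} + 5844 \cdot \frac{1}{52686} = - \frac{17431}{20737} + \frac{974}{8781} = - \frac{132863773}{182091597}$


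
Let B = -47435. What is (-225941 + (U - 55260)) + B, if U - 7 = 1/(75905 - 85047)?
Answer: -3004326319/9142 ≈ -3.2863e+5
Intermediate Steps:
U = 63993/9142 (U = 7 + 1/(75905 - 85047) = 7 + 1/(-9142) = 7 - 1/9142 = 63993/9142 ≈ 6.9999)
(-225941 + (U - 55260)) + B = (-225941 + (63993/9142 - 55260)) - 47435 = (-225941 - 505122927/9142) - 47435 = -2570675549/9142 - 47435 = -3004326319/9142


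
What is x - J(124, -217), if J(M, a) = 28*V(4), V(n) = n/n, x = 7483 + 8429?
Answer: 15884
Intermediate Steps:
x = 15912
V(n) = 1
J(M, a) = 28 (J(M, a) = 28*1 = 28)
x - J(124, -217) = 15912 - 1*28 = 15912 - 28 = 15884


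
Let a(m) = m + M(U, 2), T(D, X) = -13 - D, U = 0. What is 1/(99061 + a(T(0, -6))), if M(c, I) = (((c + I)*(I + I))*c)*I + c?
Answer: 1/99048 ≈ 1.0096e-5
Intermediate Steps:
M(c, I) = c + 2*c*I**2*(I + c) (M(c, I) = (((I + c)*(2*I))*c)*I + c = ((2*I*(I + c))*c)*I + c = (2*I*c*(I + c))*I + c = 2*c*I**2*(I + c) + c = c + 2*c*I**2*(I + c))
a(m) = m (a(m) = m + 0*(1 + 2*2**3 + 2*0*2**2) = m + 0*(1 + 2*8 + 2*0*4) = m + 0*(1 + 16 + 0) = m + 0*17 = m + 0 = m)
1/(99061 + a(T(0, -6))) = 1/(99061 + (-13 - 1*0)) = 1/(99061 + (-13 + 0)) = 1/(99061 - 13) = 1/99048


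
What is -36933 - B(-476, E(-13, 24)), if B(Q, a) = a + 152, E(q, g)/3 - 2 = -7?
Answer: -37070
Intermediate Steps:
E(q, g) = -15 (E(q, g) = 6 + 3*(-7) = 6 - 21 = -15)
B(Q, a) = 152 + a
-36933 - B(-476, E(-13, 24)) = -36933 - (152 - 15) = -36933 - 1*137 = -36933 - 137 = -37070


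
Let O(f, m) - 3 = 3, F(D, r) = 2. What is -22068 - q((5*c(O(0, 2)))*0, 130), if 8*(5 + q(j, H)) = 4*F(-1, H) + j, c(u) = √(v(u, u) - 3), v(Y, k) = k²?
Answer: -22064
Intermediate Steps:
O(f, m) = 6 (O(f, m) = 3 + 3 = 6)
c(u) = √(-3 + u²) (c(u) = √(u² - 3) = √(-3 + u²))
q(j, H) = -4 + j/8 (q(j, H) = -5 + (4*2 + j)/8 = -5 + (8 + j)/8 = -5 + (1 + j/8) = -4 + j/8)
-22068 - q((5*c(O(0, 2)))*0, 130) = -22068 - (-4 + ((5*√(-3 + 6²))*0)/8) = -22068 - (-4 + ((5*√(-3 + 36))*0)/8) = -22068 - (-4 + ((5*√33)*0)/8) = -22068 - (-4 + (⅛)*0) = -22068 - (-4 + 0) = -22068 - 1*(-4) = -22068 + 4 = -22064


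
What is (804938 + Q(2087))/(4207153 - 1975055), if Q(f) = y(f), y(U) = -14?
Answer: 402462/1116049 ≈ 0.36061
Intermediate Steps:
Q(f) = -14
(804938 + Q(2087))/(4207153 - 1975055) = (804938 - 14)/(4207153 - 1975055) = 804924/2232098 = 804924*(1/2232098) = 402462/1116049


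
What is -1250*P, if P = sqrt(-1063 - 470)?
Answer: -1250*I*sqrt(1533) ≈ -48942.0*I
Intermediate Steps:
P = I*sqrt(1533) (P = sqrt(-1533) = I*sqrt(1533) ≈ 39.154*I)
-1250*P = -1250*I*sqrt(1533)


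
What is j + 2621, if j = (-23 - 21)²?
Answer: 4557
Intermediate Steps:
j = 1936 (j = (-44)² = 1936)
j + 2621 = 1936 + 2621 = 4557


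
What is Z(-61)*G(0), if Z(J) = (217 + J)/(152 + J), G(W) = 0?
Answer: 0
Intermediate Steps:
Z(J) = (217 + J)/(152 + J)
Z(-61)*G(0) = ((217 - 61)/(152 - 61))*0 = (156/91)*0 = ((1/91)*156)*0 = (12/7)*0 = 0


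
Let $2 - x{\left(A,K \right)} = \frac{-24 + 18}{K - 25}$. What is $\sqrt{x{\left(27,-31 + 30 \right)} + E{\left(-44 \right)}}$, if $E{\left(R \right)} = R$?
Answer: $\frac{3 i \sqrt{793}}{13} \approx 6.4985 i$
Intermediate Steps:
$x{\left(A,K \right)} = 2 + \frac{6}{-25 + K}$ ($x{\left(A,K \right)} = 2 - \frac{-24 + 18}{K - 25} = 2 - - \frac{6}{-25 + K} = 2 + \frac{6}{-25 + K}$)
$\sqrt{x{\left(27,-31 + 30 \right)} + E{\left(-44 \right)}} = \sqrt{\frac{2 \left(-22 + \left(-31 + 30\right)\right)}{-25 + \left(-31 + 30\right)} - 44} = \sqrt{\frac{2 \left(-22 - 1\right)}{-25 - 1} - 44} = \sqrt{2 \frac{1}{-26} \left(-23\right) - 44} = \sqrt{2 \left(- \frac{1}{26}\right) \left(-23\right) - 44} = \sqrt{\frac{23}{13} - 44} = \sqrt{- \frac{549}{13}} = \frac{3 i \sqrt{793}}{13}$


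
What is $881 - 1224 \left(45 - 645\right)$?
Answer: $735281$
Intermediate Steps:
$881 - 1224 \left(45 - 645\right) = 881 - -734400 = 881 + 734400 = 735281$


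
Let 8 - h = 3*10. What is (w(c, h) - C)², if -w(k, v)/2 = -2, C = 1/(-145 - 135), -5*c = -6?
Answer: 1256641/78400 ≈ 16.029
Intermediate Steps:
h = -22 (h = 8 - 3*10 = 8 - 1*30 = 8 - 30 = -22)
c = 6/5 (c = -⅕*(-6) = 6/5 ≈ 1.2000)
C = -1/280 (C = 1/(-280) = -1/280 ≈ -0.0035714)
w(k, v) = 4 (w(k, v) = -2*(-2) = 4)
(w(c, h) - C)² = (4 - 1*(-1/280))² = (4 + 1/280)² = (1121/280)² = 1256641/78400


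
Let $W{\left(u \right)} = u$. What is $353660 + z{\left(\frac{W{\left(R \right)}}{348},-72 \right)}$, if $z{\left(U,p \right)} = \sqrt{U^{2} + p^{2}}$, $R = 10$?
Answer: $353660 + \frac{\sqrt{156950809}}{174} \approx 3.5373 \cdot 10^{5}$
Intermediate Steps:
$353660 + z{\left(\frac{W{\left(R \right)}}{348},-72 \right)} = 353660 + \sqrt{\left(\frac{10}{348}\right)^{2} + \left(-72\right)^{2}} = 353660 + \sqrt{\left(10 \cdot \frac{1}{348}\right)^{2} + 5184} = 353660 + \sqrt{\left(\frac{5}{174}\right)^{2} + 5184} = 353660 + \sqrt{\frac{25}{30276} + 5184} = 353660 + \sqrt{\frac{156950809}{30276}} = 353660 + \frac{\sqrt{156950809}}{174}$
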